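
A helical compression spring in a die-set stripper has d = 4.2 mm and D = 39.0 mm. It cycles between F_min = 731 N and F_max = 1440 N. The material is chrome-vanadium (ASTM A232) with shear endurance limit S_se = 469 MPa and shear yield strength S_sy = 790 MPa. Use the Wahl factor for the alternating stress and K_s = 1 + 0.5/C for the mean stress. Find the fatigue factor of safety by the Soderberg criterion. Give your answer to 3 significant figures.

0.321

C = D/d = 39.0/4.2 = 9.2857; K_W = (4C−1)/(4C−4)+0.615/C = 1.1567; K_s = 1+0.5/C = 1.0538
F_a = (F_max−F_min)/2 = 354.5 N; F_m = (F_max+F_min)/2 = 1085.5 N
τ_a = K_W·8F_aD/(πd³) = 1.1567 × 475.2 = 549.68 MPa
τ_m = K_s·8F_mD/(πd³) = 1.0538 × 1455.1 = 1533.4 MPa
Soderberg: 1/n_f = τ_a/S_se + τ_m/S_sy = 549.68/469 + 1533.4/790 = 1.17203 + 1.94105 = 3.1131
n_f = 1/3.1131 = 0.3212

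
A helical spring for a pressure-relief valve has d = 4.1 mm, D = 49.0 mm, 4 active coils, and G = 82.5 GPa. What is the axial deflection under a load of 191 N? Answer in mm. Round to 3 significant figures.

30.8 mm

k = Gd⁴/(8D³N_a) = (82.5×10³)(4.1⁴)/(8·49.0³·4) = 6.1923 N/mm
δ = F/k = 191 / 6.1923 = 30.845 mm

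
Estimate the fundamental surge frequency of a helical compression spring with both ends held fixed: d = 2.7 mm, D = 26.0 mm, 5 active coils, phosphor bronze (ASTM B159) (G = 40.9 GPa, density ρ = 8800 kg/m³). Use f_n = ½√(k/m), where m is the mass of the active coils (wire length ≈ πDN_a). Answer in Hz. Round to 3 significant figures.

k = Gd⁴/(8D³N_a) = (40.9×10³)(2.7⁴)/(8·26.0³·5) = 3.0917 N/mm = 3091.7 N/m
Wire length L = πDN_a = π·26.0·5 = 408.41 mm
m = ρ·(πd²/4)·L = 8800 × 5.7256×10⁻⁶ m² × 0.40841 m = 0.020578 kg
f_n = ½√(k/m) = 0.5·√(3091.7/0.020578) = 0.5·√(1.5025e+05) = 193.81 Hz

194 Hz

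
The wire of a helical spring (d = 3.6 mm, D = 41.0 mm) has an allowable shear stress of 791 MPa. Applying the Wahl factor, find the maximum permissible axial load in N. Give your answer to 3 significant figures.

314 N

C = D/d = 41.0/3.6 = 11.3889
K_W = (4C−1)/(4C−4) + 0.615/C = 44.556/41.556 + 0.0540 = 1.1262
τ_max = K·8FD/(πd³) → F_max = τ_allow·πd³/(8DK)
F_max = 791·π·3.6³/(8·41.0·1.1262) = 1.1594e+05/369.39 = 313.87 N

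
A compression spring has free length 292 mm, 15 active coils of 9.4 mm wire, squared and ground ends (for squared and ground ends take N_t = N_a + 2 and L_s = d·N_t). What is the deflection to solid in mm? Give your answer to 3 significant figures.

N_t = 17; L_s = 9.4·17 = 159.8 mm
δ_solid = L₀ − L_s = 292 − 159.8 = 132.2 mm

132 mm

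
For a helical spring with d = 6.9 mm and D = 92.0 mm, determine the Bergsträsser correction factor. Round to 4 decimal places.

C = D/d = 92.0/6.9 = 13.3333
K_B = (4C+2)/(4C−3) = 55.333/50.333 = 1.0993

1.0993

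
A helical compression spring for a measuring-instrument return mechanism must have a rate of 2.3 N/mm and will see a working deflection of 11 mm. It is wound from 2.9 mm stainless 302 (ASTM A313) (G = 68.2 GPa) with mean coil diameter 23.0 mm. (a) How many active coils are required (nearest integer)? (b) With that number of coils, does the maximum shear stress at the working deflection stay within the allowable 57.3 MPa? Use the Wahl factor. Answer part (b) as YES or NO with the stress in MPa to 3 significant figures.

(a) 22 coils; (b) NO, τ_max = 70.6 MPa

N_a = Gd⁴/(8D³k) = (68.2×10³)(2.9⁴)/(8·23.0³·2.3) = 21.55 → N_a = 22
Actual rate k = Gd⁴/(8D³·22) = 2.2526 N/mm
Working load F = kδ = 2.2526·11 = 24.778 N
C = 23.0/2.9 = 7.9310; K_W = (4C−1)/(4C−4)+0.615/C = 1.1858
τ_max = K_W·8FD/(πd³) = 1.1858·59.504 = 70.557 MPa
τ_max > 57.3 MPa → exceeds allowable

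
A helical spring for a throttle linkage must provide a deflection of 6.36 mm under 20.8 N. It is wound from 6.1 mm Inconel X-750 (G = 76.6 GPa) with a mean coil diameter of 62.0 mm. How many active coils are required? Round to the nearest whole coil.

17

Required rate k = F/δ = 20.8/6.36 = 3.2704 N/mm
N_a = Gd⁴/(8D³k) = (76.6×10³ × 6.1⁴)/(8 × 62.0³ × 3.2704)
    = 1.06059e+08 / 6.2355e+06 = 17.01 → 17 coils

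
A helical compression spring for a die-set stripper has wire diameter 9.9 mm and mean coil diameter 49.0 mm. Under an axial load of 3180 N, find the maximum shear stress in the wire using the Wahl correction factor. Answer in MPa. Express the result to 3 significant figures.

Spring index C = D/d = 49.0/9.9 = 4.9495
K_W = (4C−1)/(4C−4) + 0.615/C = 18.798/15.798 + 0.1243 = 1.3142
τ₀ = 8FD/(πd³) = 8·3180·49.0/(π·9.9³) = 1.24656e+06/3048.3 = 408.94 MPa
τ_max = K·τ₀ = 1.3142 × 408.94 = 537.41 MPa

537 MPa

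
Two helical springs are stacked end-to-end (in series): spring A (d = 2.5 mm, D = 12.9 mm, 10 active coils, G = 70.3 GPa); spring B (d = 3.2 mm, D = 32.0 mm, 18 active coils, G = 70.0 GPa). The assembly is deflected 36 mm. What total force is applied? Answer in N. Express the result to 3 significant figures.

51.0 N

k_A = Gd⁴/(8D³N_a) = (70.3×10³)(2.5⁴)/(8·12.9³·10) = 15.99 N/mm
k_B = Gd⁴/(8D³N_a) = (70.0×10³)(3.2⁴)/(8·32.0³·18) = 1.5556 N/mm
Series: 1/k_eq = 1/15.99 + 1/1.5556 = 0.7054; k_eq = 1.4176 N/mm
F = k_eq·δ = 1.4176·36 = 51.035 N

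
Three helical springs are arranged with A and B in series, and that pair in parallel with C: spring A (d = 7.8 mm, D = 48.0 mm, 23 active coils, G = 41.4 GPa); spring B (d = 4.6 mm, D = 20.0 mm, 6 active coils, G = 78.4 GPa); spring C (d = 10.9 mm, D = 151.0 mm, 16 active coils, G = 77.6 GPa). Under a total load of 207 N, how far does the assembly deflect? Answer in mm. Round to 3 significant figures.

k_A = Gd⁴/(8D³N_a) = (41.4×10³)(7.8⁴)/(8·48.0³·23) = 7.5307 N/mm
k_B = Gd⁴/(8D³N_a) = (78.4×10³)(4.6⁴)/(8·20.0³·6) = 91.415 N/mm
k_C = Gd⁴/(8D³N_a) = (77.6×10³)(10.9⁴)/(8·151.0³·16) = 2.4856 N/mm
Springs A,B series: k_AB = 1/(1/7.5307+1/91.415) = 6.9576 N/mm; parallel with C: k_eq = 6.9576+2.4856 = 9.4431 N/mm
δ = F/k_eq = 207/9.4431 = 21.921 mm

21.9 mm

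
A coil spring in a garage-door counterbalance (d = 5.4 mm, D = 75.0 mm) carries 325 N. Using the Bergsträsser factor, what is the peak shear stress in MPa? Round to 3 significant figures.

432 MPa

Spring index C = D/d = 75.0/5.4 = 13.8889
K_B = (4C+2)/(4C−3) = 57.556/52.556 = 1.0951
τ₀ = 8FD/(πd³) = 8·325·75.0/(π·5.4³) = 195000/494.69 = 394.19 MPa
τ_max = K·τ₀ = 1.0951 × 394.19 = 431.69 MPa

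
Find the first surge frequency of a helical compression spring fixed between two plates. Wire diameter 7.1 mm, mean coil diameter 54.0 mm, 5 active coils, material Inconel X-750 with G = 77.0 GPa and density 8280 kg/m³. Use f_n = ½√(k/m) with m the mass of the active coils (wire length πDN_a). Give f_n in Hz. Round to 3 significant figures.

167 Hz

k = Gd⁴/(8D³N_a) = (77.0×10³)(7.1⁴)/(8·54.0³·5) = 31.066 N/mm = 31066 N/m
Wire length L = πDN_a = π·54.0·5 = 848.23 mm
m = ρ·(πd²/4)·L = 8280 × 39.592×10⁻⁶ m² × 0.84823 m = 0.27807 kg
f_n = ½√(k/m) = 0.5·√(31066/0.27807) = 0.5·√(1.1172e+05) = 167.12 Hz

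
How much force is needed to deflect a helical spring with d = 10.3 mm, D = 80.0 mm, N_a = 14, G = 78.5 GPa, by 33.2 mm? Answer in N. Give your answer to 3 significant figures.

k = Gd⁴/(8D³N_a) = (78.5×10³)(10.3⁴)/(8·80.0³·14) = 15.407 N/mm
F = k·δ = 15.407 × 33.2 = 511.53 N

512 N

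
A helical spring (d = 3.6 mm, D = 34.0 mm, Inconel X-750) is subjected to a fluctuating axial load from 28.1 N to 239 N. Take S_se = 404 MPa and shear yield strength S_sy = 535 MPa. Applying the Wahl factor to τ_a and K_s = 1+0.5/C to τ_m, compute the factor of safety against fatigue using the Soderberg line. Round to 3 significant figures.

C = D/d = 34.0/3.6 = 9.4444; K_W = (4C−1)/(4C−4)+0.615/C = 1.1539; K_s = 1+0.5/C = 1.0529
F_a = (F_max−F_min)/2 = 105.45 N; F_m = (F_max+F_min)/2 = 133.55 N
τ_a = K_W·8F_aD/(πd³) = 1.1539 × 195.69 = 225.81 MPa
τ_m = K_s·8F_mD/(πd³) = 1.0529 × 247.83 = 260.95 MPa
Soderberg: 1/n_f = τ_a/S_se + τ_m/S_sy = 225.81/404 + 260.95/535 = 0.55893 + 0.48776 = 1.0467
n_f = 1/1.0467 = 0.9554

0.955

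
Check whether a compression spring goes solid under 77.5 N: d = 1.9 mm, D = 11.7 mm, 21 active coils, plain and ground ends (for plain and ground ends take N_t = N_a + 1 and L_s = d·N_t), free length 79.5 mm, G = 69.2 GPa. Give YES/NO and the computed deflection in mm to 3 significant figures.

k = Gd⁴/(8D³N_a) = (69.2×10³)(1.9⁴)/(8·11.7³·21) = 3.3516 N/mm
N_t = 22; L_s = 1.9·22 = 41.8 mm; δ_solid = L₀ − L_s = 79.5 − 41.8 = 37.7 mm
δ = F/k = 77.5/3.3516 = 23.123 mm
δ < δ_solid → spring does not go solid

NO, δ = 23.1 mm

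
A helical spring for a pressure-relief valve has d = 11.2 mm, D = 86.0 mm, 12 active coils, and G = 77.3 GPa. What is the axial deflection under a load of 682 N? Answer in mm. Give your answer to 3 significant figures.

34.2 mm

k = Gd⁴/(8D³N_a) = (77.3×10³)(11.2⁴)/(8·86.0³·12) = 19.92 N/mm
δ = F/k = 682 / 19.92 = 34.237 mm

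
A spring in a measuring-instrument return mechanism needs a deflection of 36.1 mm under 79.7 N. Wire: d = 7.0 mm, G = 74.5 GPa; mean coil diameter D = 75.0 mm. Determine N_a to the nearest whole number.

Required rate k = F/δ = 79.7/36.1 = 2.2078 N/mm
N_a = Gd⁴/(8D³k) = (74.5×10³ × 7.0⁴)/(8 × 75.0³ × 2.2078)
    = 1.78874e+08 / 7.45118e+06 = 24.01 → 24 coils

24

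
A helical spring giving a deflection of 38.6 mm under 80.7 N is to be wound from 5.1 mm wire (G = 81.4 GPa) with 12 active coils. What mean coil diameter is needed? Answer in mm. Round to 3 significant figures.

65.0 mm

Required rate k = F/δ = 80.7/38.6 = 2.0907 N/mm
D = (Gd⁴/(8N_a·k))^(1/3) = (81.4×10³·5.1⁴/(8·12·2.0907))^(1/3)
  = (274377)^(1/3) = 64.9804 mm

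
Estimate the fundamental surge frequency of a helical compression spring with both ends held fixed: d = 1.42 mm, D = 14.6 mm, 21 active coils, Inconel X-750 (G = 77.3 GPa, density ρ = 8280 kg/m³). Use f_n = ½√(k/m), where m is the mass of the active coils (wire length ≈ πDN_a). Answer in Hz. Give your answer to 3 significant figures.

k = Gd⁴/(8D³N_a) = (77.3×10³)(1.42⁴)/(8·14.6³·21) = 0.60113 N/mm = 601.13 N/m
Wire length L = πDN_a = π·14.6·21 = 963.21 mm
m = ρ·(πd²/4)·L = 8280 × 1.5837×10⁻⁶ m² × 0.96321 m = 0.01263 kg
f_n = ½√(k/m) = 0.5·√(601.13/0.01263) = 0.5·√(47593) = 109.08 Hz

109 Hz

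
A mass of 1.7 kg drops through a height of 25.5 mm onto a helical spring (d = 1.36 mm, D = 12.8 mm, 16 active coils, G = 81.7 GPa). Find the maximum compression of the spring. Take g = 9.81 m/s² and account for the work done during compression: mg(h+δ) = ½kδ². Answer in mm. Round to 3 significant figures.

48.8 mm

k = Gd⁴/(8D³N_a) = (81.7×10³)(1.36⁴)/(8·12.8³·16) = 1.0412 N/mm
W = mg = 1.7 × 9.81 = 16.677 N
½kδ² − Wδ − Wh = 0 → δ = (W + √(W² + 2kWh))/k
δ = (16.677 + √(278.12 + 885.576))/1.0412 = (16.677 + 34.113)/1.0412 = 48.78 mm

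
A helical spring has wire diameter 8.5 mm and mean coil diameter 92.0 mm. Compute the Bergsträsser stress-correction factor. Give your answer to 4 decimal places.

1.1241

C = D/d = 92.0/8.5 = 10.8235
K_B = (4C+2)/(4C−3) = 45.294/40.294 = 1.1241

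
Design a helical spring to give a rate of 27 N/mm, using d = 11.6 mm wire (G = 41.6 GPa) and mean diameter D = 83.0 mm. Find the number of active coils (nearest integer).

6

N_a = Gd⁴/(8D³k) = (41.6×10³ × 11.6⁴)/(8 × 83.0³ × 27)
    = 7.53226e+08 / 1.23506e+08 = 6.099 → 6 coils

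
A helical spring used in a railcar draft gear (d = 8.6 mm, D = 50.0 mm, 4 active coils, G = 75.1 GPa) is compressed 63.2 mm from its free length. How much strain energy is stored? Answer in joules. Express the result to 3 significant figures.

k = Gd⁴/(8D³N_a) = (75.1×10³)(8.6⁴)/(8·50.0³·4) = 102.7 N/mm
U = ½kδ² = 0.5 × 102.7 × 63.2² = 2.0511e+05 N·mm = 205.11 J

205 J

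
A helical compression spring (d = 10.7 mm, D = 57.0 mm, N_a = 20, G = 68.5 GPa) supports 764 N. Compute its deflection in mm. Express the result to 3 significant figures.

k = Gd⁴/(8D³N_a) = (68.5×10³)(10.7⁴)/(8·57.0³·20) = 30.303 N/mm
δ = F/k = 764 / 30.303 = 25.212 mm

25.2 mm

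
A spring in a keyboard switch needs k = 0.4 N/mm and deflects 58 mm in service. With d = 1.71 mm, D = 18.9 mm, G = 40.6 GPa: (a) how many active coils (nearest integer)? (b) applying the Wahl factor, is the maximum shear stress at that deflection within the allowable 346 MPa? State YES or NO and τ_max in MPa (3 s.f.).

(a) 16 coils; (b) YES, τ_max = 253 MPa

N_a = Gd⁴/(8D³k) = (40.6×10³)(1.71⁴)/(8·18.9³·0.4) = 16.07 → N_a = 16
Actual rate k = Gd⁴/(8D³·16) = 0.40171 N/mm
Working load F = kδ = 0.40171·58 = 23.299 N
C = 18.9/1.71 = 11.0526; K_W = (4C−1)/(4C−4)+0.615/C = 1.1303
τ_max = K_W·8FD/(πd³) = 1.1303·224.26 = 253.47 MPa
τ_max ≤ 346 MPa → acceptable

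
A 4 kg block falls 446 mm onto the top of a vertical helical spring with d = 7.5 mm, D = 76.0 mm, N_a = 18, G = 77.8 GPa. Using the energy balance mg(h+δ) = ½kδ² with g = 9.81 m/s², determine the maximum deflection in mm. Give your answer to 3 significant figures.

k = Gd⁴/(8D³N_a) = (77.8×10³)(7.5⁴)/(8·76.0³·18) = 3.8942 N/mm
W = mg = 4 × 9.81 = 39.24 N
½kδ² − Wδ − Wh = 0 → δ = (W + √(W² + 2kWh))/k
δ = (39.24 + √(1539.8 + 136306))/3.8942 = (39.24 + 371.28)/3.8942 = 105.42 mm

105 mm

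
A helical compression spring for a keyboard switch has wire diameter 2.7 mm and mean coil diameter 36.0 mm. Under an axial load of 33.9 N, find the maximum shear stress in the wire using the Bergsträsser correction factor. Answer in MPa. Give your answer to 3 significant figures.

Spring index C = D/d = 36.0/2.7 = 13.3333
K_B = (4C+2)/(4C−3) = 55.333/50.333 = 1.0993
τ₀ = 8FD/(πd³) = 8·33.9·36.0/(π·2.7³) = 9763.2/61.836 = 157.89 MPa
τ_max = K·τ₀ = 1.0993 × 157.89 = 173.57 MPa

174 MPa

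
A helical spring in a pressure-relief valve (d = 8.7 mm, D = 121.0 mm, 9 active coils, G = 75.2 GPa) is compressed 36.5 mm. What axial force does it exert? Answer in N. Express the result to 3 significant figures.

123 N

k = Gd⁴/(8D³N_a) = (75.2×10³)(8.7⁴)/(8·121.0³·9) = 3.3776 N/mm
F = k·δ = 3.3776 × 36.5 = 123.28 N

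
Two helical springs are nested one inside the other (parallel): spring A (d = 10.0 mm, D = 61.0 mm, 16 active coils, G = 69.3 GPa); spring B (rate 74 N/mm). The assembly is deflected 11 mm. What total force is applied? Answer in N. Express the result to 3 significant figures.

1080 N

k_A = Gd⁴/(8D³N_a) = (69.3×10³)(10.0⁴)/(8·61.0³·16) = 23.852 N/mm
Parallel: k_eq = 23.852 + 74 = 97.852 N/mm
F = k_eq·δ = 97.852·11 = 1076.4 N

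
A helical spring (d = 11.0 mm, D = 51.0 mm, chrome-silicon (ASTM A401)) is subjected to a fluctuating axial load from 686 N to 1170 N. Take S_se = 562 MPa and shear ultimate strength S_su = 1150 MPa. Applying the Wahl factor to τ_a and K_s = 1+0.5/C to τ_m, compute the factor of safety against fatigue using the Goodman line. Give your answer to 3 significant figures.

C = D/d = 51.0/11.0 = 4.6364; K_W = (4C−1)/(4C−4)+0.615/C = 1.3389; K_s = 1+0.5/C = 1.1078
F_a = (F_max−F_min)/2 = 242 N; F_m = (F_max+F_min)/2 = 928 N
τ_a = K_W·8F_aD/(πd³) = 1.3389 × 23.613 = 31.615 MPa
τ_m = K_s·8F_mD/(πd³) = 1.1078 × 90.548 = 100.31 MPa
Goodman: 1/n_f = τ_a/S_se + τ_m/S_su = 31.615/562 + 100.31/1150 = 0.05625 + 0.08723 = 0.14348
n_f = 1/0.14348 = 6.969

6.97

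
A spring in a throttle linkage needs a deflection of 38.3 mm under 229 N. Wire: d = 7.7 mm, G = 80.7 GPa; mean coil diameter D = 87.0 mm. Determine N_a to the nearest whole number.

9

Required rate k = F/δ = 229/38.3 = 5.9791 N/mm
N_a = Gd⁴/(8D³k) = (80.7×10³ × 7.7⁴)/(8 × 87.0³ × 5.9791)
    = 2.83685e+08 / 3.14981e+07 = 9.006 → 9 coils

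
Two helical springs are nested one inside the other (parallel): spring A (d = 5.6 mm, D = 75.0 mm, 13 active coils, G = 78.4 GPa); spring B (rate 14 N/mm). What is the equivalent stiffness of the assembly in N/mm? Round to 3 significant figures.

15.8 N/mm

k_A = Gd⁴/(8D³N_a) = (78.4×10³)(5.6⁴)/(8·75.0³·13) = 1.7573 N/mm
Parallel: k_eq = 1.7573 + 14 = 15.757 N/mm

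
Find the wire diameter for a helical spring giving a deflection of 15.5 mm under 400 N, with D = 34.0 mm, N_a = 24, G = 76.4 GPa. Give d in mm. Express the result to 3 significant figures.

Required rate k = F/δ = 400/15.5 = 25.806 N/mm
d = (8D³N_a·k / G)^(1/4) = (8·34.0³·24·25.806 / (76.4×10³))^0.25
  = (2549)^0.25 = 7.1055 mm

7.11 mm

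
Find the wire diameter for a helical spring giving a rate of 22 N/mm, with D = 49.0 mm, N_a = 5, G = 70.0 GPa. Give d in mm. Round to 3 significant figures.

6.20 mm

d = (8D³N_a·k / G)^(1/4) = (8·49.0³·5·22 / (70.0×10³))^0.25
  = (1479)^0.25 = 6.2014 mm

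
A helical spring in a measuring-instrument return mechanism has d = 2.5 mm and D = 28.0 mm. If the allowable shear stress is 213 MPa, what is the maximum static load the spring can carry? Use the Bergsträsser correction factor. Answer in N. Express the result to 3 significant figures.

41.7 N

C = D/d = 28.0/2.5 = 11.2000
K_B = (4C+2)/(4C−3) = 46.800/41.800 = 1.1196
τ_max = K·8FD/(πd³) → F_max = τ_allow·πd³/(8DK)
F_max = 213·π·2.5³/(8·28.0·1.1196) = 10456/250.79 = 41.69 N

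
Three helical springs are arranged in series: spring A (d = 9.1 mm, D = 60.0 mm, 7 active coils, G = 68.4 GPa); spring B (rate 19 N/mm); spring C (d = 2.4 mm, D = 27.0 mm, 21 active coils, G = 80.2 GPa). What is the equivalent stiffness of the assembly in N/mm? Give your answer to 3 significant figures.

k_A = Gd⁴/(8D³N_a) = (68.4×10³)(9.1⁴)/(8·60.0³·7) = 38.778 N/mm
k_C = Gd⁴/(8D³N_a) = (80.2×10³)(2.4⁴)/(8·27.0³·21) = 0.80467 N/mm
Series: 1/k_eq = 1/38.778 + 1/19 + 1/0.80467 = 1.3212; k_eq = 0.75691 N/mm

0.757 N/mm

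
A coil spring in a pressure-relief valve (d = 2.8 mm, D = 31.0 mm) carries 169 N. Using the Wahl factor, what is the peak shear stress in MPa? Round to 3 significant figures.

687 MPa

Spring index C = D/d = 31.0/2.8 = 11.0714
K_W = (4C−1)/(4C−4) + 0.615/C = 43.286/40.286 + 0.0555 = 1.1300
τ₀ = 8FD/(πd³) = 8·169·31.0/(π·2.8³) = 41912/68.964 = 607.74 MPa
τ_max = K·τ₀ = 1.1300 × 607.74 = 686.75 MPa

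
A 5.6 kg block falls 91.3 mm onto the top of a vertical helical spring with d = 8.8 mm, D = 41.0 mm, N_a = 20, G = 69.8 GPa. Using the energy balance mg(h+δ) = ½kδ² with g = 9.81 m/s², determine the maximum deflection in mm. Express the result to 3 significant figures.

k = Gd⁴/(8D³N_a) = (69.8×10³)(8.8⁴)/(8·41.0³·20) = 37.959 N/mm
W = mg = 5.6 × 9.81 = 54.936 N
½kδ² − Wδ − Wh = 0 → δ = (W + √(W² + 2kWh))/k
δ = (54.936 + √(3018 + 380778))/37.959 = (54.936 + 619.51)/37.959 = 17.768 mm

17.8 mm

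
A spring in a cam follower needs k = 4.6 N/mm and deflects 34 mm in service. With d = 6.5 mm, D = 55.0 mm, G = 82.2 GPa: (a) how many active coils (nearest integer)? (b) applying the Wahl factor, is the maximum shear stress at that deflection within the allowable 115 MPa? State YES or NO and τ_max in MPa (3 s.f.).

(a) 24 coils; (b) YES, τ_max = 93.4 MPa

N_a = Gd⁴/(8D³k) = (82.2×10³)(6.5⁴)/(8·55.0³·4.6) = 23.97 → N_a = 24
Actual rate k = Gd⁴/(8D³·24) = 4.5934 N/mm
Working load F = kδ = 4.5934·34 = 156.18 N
C = 55.0/6.5 = 8.4615; K_W = (4C−1)/(4C−4)+0.615/C = 1.1732
τ_max = K_W·8FD/(πd³) = 1.1732·79.648 = 93.443 MPa
τ_max ≤ 115 MPa → acceptable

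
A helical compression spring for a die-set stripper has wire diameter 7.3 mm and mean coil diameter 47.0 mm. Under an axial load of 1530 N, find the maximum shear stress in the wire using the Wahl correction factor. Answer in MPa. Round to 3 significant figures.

581 MPa

Spring index C = D/d = 47.0/7.3 = 6.4384
K_W = (4C−1)/(4C−4) + 0.615/C = 24.753/21.753 + 0.0955 = 1.2334
τ₀ = 8FD/(πd³) = 8·1530·47.0/(π·7.3³) = 575280/1222.1 = 470.72 MPa
τ_max = K·τ₀ = 1.2334 × 470.72 = 580.6 MPa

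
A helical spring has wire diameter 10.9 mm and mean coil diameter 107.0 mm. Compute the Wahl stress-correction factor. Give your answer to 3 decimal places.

1.148

C = D/d = 107.0/10.9 = 9.8165
K_W = (4C−1)/(4C−4) + 0.615/C = 38.266/35.266 + 0.0626 = 1.1477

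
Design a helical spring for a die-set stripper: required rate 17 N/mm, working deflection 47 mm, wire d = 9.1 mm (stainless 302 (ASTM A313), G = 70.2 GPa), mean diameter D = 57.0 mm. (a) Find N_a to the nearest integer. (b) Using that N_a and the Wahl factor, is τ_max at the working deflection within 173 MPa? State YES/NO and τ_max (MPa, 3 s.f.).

N_a = Gd⁴/(8D³k) = (70.2×10³)(9.1⁴)/(8·57.0³·17) = 19.11 → N_a = 19
Actual rate k = Gd⁴/(8D³·19) = 17.102 N/mm
Working load F = kδ = 17.102·47 = 803.77 N
C = 57.0/9.1 = 6.2637; K_W = (4C−1)/(4C−4)+0.615/C = 1.2407
τ_max = K_W·8FD/(πd³) = 1.2407·154.82 = 192.08 MPa
τ_max > 173 MPa → exceeds allowable

(a) 19 coils; (b) NO, τ_max = 192 MPa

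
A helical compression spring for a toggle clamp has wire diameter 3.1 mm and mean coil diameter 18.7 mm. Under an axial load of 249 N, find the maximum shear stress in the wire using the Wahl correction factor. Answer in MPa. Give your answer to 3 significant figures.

Spring index C = D/d = 18.7/3.1 = 6.0323
K_W = (4C−1)/(4C−4) + 0.615/C = 23.129/20.129 + 0.1020 = 1.2510
τ₀ = 8FD/(πd³) = 8·249·18.7/(π·3.1³) = 37250.4/93.591 = 398.01 MPa
τ_max = K·τ₀ = 1.2510 × 398.01 = 497.91 MPa

498 MPa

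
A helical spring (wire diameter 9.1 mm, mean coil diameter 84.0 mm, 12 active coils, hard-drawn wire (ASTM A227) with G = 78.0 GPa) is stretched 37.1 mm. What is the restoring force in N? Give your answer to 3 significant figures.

349 N

k = Gd⁴/(8D³N_a) = (78.0×10³)(9.1⁴)/(8·84.0³·12) = 9.4005 N/mm
F = k·δ = 9.4005 × 37.1 = 348.76 N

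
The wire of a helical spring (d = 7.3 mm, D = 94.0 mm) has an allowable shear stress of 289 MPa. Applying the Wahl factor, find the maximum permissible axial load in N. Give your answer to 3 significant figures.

423 N

C = D/d = 94.0/7.3 = 12.8767
K_W = (4C−1)/(4C−4) + 0.615/C = 50.507/47.507 + 0.0478 = 1.1109
τ_max = K·8FD/(πd³) → F_max = τ_allow·πd³/(8DK)
F_max = 289·π·7.3³/(8·94.0·1.1109) = 3.532e+05/835.4 = 422.79 N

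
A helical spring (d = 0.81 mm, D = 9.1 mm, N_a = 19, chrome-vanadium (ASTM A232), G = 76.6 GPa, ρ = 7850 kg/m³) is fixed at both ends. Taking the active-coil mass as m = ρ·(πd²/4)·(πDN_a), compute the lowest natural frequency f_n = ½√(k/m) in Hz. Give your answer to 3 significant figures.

181 Hz

k = Gd⁴/(8D³N_a) = (76.6×10³)(0.81⁴)/(8·9.1³·19) = 0.28787 N/mm = 287.87 N/m
Wire length L = πDN_a = π·9.1·19 = 543.18 mm
m = ρ·(πd²/4)·L = 7850 × 0.5153×10⁻⁶ m² × 0.54318 m = 0.0021972 kg
f_n = ½√(k/m) = 0.5·√(287.87/0.0021972) = 0.5·√(1.3102e+05) = 180.98 Hz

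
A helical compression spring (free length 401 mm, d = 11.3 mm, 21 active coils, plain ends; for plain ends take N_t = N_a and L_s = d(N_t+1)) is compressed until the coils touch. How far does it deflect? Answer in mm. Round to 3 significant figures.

152 mm

N_t = 21; L_s = 11.3·22 = 248.6 mm
δ_solid = L₀ − L_s = 401 − 248.6 = 152.4 mm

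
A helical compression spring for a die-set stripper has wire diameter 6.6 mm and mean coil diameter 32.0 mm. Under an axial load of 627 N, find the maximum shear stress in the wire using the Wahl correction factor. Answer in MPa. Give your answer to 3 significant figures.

235 MPa

Spring index C = D/d = 32.0/6.6 = 4.8485
K_W = (4C−1)/(4C−4) + 0.615/C = 18.394/15.394 + 0.1268 = 1.3217
τ₀ = 8FD/(πd³) = 8·627·32.0/(π·6.6³) = 160512/903.2 = 177.72 MPa
τ_max = K·τ₀ = 1.3217 × 177.72 = 234.89 MPa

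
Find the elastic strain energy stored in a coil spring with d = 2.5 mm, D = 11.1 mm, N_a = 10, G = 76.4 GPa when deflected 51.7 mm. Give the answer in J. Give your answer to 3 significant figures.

k = Gd⁴/(8D³N_a) = (76.4×10³)(2.5⁴)/(8·11.1³·10) = 27.277 N/mm
U = ½kδ² = 0.5 × 27.277 × 51.7² = 36454 N·mm = 36.454 J

36.5 J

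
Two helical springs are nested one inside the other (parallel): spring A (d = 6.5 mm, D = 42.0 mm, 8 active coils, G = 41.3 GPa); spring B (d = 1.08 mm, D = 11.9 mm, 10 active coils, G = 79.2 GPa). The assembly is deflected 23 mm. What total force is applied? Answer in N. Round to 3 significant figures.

376 N

k_A = Gd⁴/(8D³N_a) = (41.3×10³)(6.5⁴)/(8·42.0³·8) = 15.548 N/mm
k_B = Gd⁴/(8D³N_a) = (79.2×10³)(1.08⁴)/(8·11.9³·10) = 0.79926 N/mm
Parallel: k_eq = 15.548 + 0.79926 = 16.347 N/mm
F = k_eq·δ = 16.347·23 = 375.99 N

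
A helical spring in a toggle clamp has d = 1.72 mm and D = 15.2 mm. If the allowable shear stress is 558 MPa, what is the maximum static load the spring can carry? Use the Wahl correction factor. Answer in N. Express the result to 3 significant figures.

63.0 N

C = D/d = 15.2/1.72 = 8.8372
K_W = (4C−1)/(4C−4) + 0.615/C = 34.349/31.349 + 0.0696 = 1.1653
τ_max = K·8FD/(πd³) → F_max = τ_allow·πd³/(8DK)
F_max = 558·π·1.72³/(8·15.2·1.1653) = 8920.1/141.7 = 62.951 N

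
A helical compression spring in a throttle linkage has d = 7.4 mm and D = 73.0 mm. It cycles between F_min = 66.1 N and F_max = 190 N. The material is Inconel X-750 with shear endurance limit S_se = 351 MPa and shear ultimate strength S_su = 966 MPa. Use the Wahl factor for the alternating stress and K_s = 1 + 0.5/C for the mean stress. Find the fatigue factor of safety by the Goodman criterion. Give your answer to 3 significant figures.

6.38

C = D/d = 73.0/7.4 = 9.8649; K_W = (4C−1)/(4C−4)+0.615/C = 1.1469; K_s = 1+0.5/C = 1.0507
F_a = (F_max−F_min)/2 = 61.95 N; F_m = (F_max+F_min)/2 = 128.05 N
τ_a = K_W·8F_aD/(πd³) = 1.1469 × 28.419 = 32.595 MPa
τ_m = K_s·8F_mD/(πd³) = 1.0507 × 58.742 = 61.719 MPa
Goodman: 1/n_f = τ_a/S_se + τ_m/S_su = 32.595/351 + 61.719/966 = 0.09286 + 0.06389 = 0.15675
n_f = 1/0.15675 = 6.379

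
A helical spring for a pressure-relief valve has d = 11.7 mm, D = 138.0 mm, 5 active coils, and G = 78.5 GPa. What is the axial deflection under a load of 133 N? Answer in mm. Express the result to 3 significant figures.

k = Gd⁴/(8D³N_a) = (78.5×10³)(11.7⁴)/(8·138.0³·5) = 13.993 N/mm
δ = F/k = 133 / 13.993 = 9.5046 mm

9.50 mm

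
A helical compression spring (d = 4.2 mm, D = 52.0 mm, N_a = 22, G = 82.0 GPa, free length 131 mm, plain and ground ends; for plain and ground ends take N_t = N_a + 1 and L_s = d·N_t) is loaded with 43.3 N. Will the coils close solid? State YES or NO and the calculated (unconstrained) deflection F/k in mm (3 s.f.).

k = Gd⁴/(8D³N_a) = (82.0×10³)(4.2⁴)/(8·52.0³·22) = 1.0311 N/mm
N_t = 23; L_s = 4.2·23 = 96.6 mm; δ_solid = L₀ − L_s = 131 − 96.6 = 34.4 mm
δ = F/k = 43.3/1.0311 = 41.995 mm
δ ≥ δ_solid → spring goes solid

YES, δ = 42.0 mm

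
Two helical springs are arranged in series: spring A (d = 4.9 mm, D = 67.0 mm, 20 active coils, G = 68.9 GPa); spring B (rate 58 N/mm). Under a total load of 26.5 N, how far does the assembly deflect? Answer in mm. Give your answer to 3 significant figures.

k_A = Gd⁴/(8D³N_a) = (68.9×10³)(4.9⁴)/(8·67.0³·20) = 0.82539 N/mm
Series: 1/k_eq = 1/0.82539 + 1/58 = 1.2288; k_eq = 0.81381 N/mm
δ = F/k_eq = 26.5/0.81381 = 32.563 mm

32.6 mm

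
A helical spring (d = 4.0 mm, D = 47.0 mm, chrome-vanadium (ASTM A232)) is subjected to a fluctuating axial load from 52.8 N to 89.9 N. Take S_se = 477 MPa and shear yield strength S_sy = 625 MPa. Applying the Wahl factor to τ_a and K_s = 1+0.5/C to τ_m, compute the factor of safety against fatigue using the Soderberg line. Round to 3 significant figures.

3.29

C = D/d = 47.0/4.0 = 11.7500; K_W = (4C−1)/(4C−4)+0.615/C = 1.1221; K_s = 1+0.5/C = 1.0426
F_a = (F_max−F_min)/2 = 18.55 N; F_m = (F_max+F_min)/2 = 71.35 N
τ_a = K_W·8F_aD/(πd³) = 1.1221 × 34.69 = 38.926 MPa
τ_m = K_s·8F_mD/(πd³) = 1.0426 × 133.43 = 139.11 MPa
Soderberg: 1/n_f = τ_a/S_se + τ_m/S_sy = 38.926/477 + 139.11/625 = 0.08161 + 0.22257 = 0.30418
n_f = 1/0.30418 = 3.288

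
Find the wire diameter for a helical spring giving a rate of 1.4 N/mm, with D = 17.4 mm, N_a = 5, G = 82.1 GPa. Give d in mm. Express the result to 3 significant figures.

d = (8D³N_a·k / G)^(1/4) = (8·17.4³·5·1.4 / (82.1×10³))^0.25
  = (3.5933)^0.25 = 1.3768 mm

1.38 mm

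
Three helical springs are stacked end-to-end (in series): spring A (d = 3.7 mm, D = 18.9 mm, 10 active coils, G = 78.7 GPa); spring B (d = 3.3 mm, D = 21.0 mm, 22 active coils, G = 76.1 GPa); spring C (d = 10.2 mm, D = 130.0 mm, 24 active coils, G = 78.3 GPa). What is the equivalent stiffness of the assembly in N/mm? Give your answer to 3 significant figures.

1.40 N/mm

k_A = Gd⁴/(8D³N_a) = (78.7×10³)(3.7⁴)/(8·18.9³·10) = 27.309 N/mm
k_B = Gd⁴/(8D³N_a) = (76.1×10³)(3.3⁴)/(8·21.0³·22) = 5.5369 N/mm
k_C = Gd⁴/(8D³N_a) = (78.3×10³)(10.2⁴)/(8·130.0³·24) = 2.0092 N/mm
Series: 1/k_eq = 1/27.309 + 1/5.5369 + 1/2.0092 = 0.71492; k_eq = 1.3987 N/mm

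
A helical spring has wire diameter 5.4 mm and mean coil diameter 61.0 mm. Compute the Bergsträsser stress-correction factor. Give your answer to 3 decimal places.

C = D/d = 61.0/5.4 = 11.2963
K_B = (4C+2)/(4C−3) = 47.185/42.185 = 1.1185

1.119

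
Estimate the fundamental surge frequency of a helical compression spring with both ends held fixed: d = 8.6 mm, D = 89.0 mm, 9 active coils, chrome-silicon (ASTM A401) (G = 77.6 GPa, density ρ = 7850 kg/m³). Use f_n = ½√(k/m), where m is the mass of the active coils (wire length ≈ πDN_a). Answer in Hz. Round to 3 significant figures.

k = Gd⁴/(8D³N_a) = (77.6×10³)(8.6⁴)/(8·89.0³·9) = 8.3628 N/mm = 8362.8 N/m
Wire length L = πDN_a = π·89.0·9 = 2516.4 mm
m = ρ·(πd²/4)·L = 7850 × 58.088×10⁻⁶ m² × 2.5164 m = 1.1475 kg
f_n = ½√(k/m) = 0.5·√(8362.8/1.1475) = 0.5·√(7288.1) = 42.685 Hz

42.7 Hz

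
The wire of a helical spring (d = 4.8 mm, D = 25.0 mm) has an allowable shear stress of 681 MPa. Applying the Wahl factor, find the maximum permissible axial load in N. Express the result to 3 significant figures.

C = D/d = 25.0/4.8 = 5.2083
K_W = (4C−1)/(4C−4) + 0.615/C = 19.833/16.833 + 0.1181 = 1.2963
τ_max = K·8FD/(πd³) → F_max = τ_allow·πd³/(8DK)
F_max = 681·π·4.8³/(8·25.0·1.2963) = 2.366e+05/259.26 = 912.61 N

913 N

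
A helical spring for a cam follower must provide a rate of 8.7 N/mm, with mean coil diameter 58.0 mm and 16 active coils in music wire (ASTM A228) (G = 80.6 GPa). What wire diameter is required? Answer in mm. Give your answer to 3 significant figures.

d = (8D³N_a·k / G)^(1/4) = (8·58.0³·16·8.7 / (80.6×10³))^0.25
  = (2695.7)^0.25 = 7.2056 mm

7.21 mm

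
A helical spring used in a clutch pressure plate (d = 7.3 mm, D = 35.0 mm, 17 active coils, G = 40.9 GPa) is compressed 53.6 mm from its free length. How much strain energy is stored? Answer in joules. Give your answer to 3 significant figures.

k = Gd⁴/(8D³N_a) = (40.9×10³)(7.3⁴)/(8·35.0³·17) = 19.919 N/mm
U = ½kδ² = 0.5 × 19.919 × 53.6² = 28614 N·mm = 28.614 J

28.6 J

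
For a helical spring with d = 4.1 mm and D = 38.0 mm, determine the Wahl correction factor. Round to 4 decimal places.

1.1571

C = D/d = 38.0/4.1 = 9.2683
K_W = (4C−1)/(4C−4) + 0.615/C = 36.073/33.073 + 0.0664 = 1.1571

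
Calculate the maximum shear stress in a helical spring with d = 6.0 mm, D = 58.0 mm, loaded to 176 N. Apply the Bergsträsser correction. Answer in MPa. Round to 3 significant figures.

137 MPa

Spring index C = D/d = 58.0/6.0 = 9.6667
K_B = (4C+2)/(4C−3) = 40.667/35.667 = 1.1402
τ₀ = 8FD/(πd³) = 8·176·58.0/(π·6.0³) = 81664/678.58 = 120.34 MPa
τ_max = K·τ₀ = 1.1402 × 120.34 = 137.22 MPa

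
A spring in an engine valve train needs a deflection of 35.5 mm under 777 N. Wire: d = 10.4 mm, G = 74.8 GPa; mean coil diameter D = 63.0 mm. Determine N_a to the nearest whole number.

20

Required rate k = F/δ = 777/35.5 = 21.887 N/mm
N_a = Gd⁴/(8D³k) = (74.8×10³ × 10.4⁴)/(8 × 63.0³ × 21.887)
    = 8.75054e+08 / 4.37829e+07 = 19.99 → 20 coils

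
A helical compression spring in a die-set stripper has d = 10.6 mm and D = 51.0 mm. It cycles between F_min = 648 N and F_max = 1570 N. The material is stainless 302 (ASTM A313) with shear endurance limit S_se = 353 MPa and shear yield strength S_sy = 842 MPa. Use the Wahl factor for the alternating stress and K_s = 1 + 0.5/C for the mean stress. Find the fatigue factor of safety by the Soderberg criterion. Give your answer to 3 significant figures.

2.88

C = D/d = 51.0/10.6 = 4.8113; K_W = (4C−1)/(4C−4)+0.615/C = 1.3246; K_s = 1+0.5/C = 1.1039
F_a = (F_max−F_min)/2 = 461 N; F_m = (F_max+F_min)/2 = 1109 N
τ_a = K_W·8F_aD/(πd³) = 1.3246 × 50.268 = 66.586 MPa
τ_m = K_s·8F_mD/(πd³) = 1.1039 × 120.93 = 133.49 MPa
Soderberg: 1/n_f = τ_a/S_se + τ_m/S_sy = 66.586/353 + 133.49/842 = 0.18863 + 0.15854 = 0.34717
n_f = 1/0.34717 = 2.88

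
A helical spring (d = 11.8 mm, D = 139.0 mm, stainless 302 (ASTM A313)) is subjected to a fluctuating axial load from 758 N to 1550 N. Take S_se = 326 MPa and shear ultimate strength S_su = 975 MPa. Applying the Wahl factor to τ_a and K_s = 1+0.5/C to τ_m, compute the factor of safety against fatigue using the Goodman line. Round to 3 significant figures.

C = D/d = 139.0/11.8 = 11.7797; K_W = (4C−1)/(4C−4)+0.615/C = 1.1218; K_s = 1+0.5/C = 1.0424
F_a = (F_max−F_min)/2 = 396 N; F_m = (F_max+F_min)/2 = 1154 N
τ_a = K_W·8F_aD/(πd³) = 1.1218 × 85.311 = 95.7 MPa
τ_m = K_s·8F_mD/(πd³) = 1.0424 × 248.61 = 259.16 MPa
Goodman: 1/n_f = τ_a/S_se + τ_m/S_su = 95.7/326 + 259.16/975 = 0.29356 + 0.26581 = 0.55936
n_f = 1/0.55936 = 1.788

1.79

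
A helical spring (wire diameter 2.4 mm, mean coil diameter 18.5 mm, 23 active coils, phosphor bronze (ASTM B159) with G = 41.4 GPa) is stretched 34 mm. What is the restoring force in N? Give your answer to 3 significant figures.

40.1 N

k = Gd⁴/(8D³N_a) = (41.4×10³)(2.4⁴)/(8·18.5³·23) = 1.179 N/mm
F = k·δ = 1.179 × 34 = 40.086 N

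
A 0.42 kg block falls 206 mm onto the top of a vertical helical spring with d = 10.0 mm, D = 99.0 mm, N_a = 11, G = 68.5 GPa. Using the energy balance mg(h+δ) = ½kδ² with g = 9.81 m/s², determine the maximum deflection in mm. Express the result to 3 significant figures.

k = Gd⁴/(8D³N_a) = (68.5×10³)(10.0⁴)/(8·99.0³·11) = 8.0224 N/mm
W = mg = 0.42 × 9.81 = 4.1202 N
½kδ² − Wδ − Wh = 0 → δ = (W + √(W² + 2kWh))/k
δ = (4.1202 + √(16.976 + 13618.1))/8.0224 = (4.1202 + 116.77)/8.0224 = 15.069 mm

15.1 mm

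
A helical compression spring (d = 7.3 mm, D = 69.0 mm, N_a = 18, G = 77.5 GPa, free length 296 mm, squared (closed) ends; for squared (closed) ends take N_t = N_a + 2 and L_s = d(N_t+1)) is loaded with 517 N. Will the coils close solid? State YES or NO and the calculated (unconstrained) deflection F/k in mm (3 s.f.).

NO, δ = 111 mm

k = Gd⁴/(8D³N_a) = (77.5×10³)(7.3⁴)/(8·69.0³·18) = 4.6525 N/mm
N_t = 20; L_s = 7.3·21 = 153.3 mm; δ_solid = L₀ − L_s = 296 − 153.3 = 142.7 mm
δ = F/k = 517/4.6525 = 111.12 mm
δ < δ_solid → spring does not go solid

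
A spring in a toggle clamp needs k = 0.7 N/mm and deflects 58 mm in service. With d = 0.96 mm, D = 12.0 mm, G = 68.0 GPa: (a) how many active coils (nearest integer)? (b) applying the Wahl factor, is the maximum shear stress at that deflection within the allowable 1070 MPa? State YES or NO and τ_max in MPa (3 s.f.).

(a) 6 coils; (b) NO, τ_max = 1550 MPa

N_a = Gd⁴/(8D³k) = (68.0×10³)(0.96⁴)/(8·12.0³·0.7) = 5.968 → N_a = 6
Actual rate k = Gd⁴/(8D³·6) = 0.69632 N/mm
Working load F = kδ = 0.69632·58 = 40.387 N
C = 12.0/0.96 = 12.5000; K_W = (4C−1)/(4C−4)+0.615/C = 1.1144
τ_max = K_W·8FD/(πd³) = 1.1144·1394.9 = 1554.5 MPa
τ_max > 1070 MPa → exceeds allowable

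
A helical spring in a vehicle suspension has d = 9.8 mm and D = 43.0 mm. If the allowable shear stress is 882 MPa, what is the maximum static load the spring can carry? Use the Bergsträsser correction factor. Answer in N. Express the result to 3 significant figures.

5640 N

C = D/d = 43.0/9.8 = 4.3878
K_B = (4C+2)/(4C−3) = 19.551/14.551 = 1.3436
τ_max = K·8FD/(πd³) → F_max = τ_allow·πd³/(8DK)
F_max = 882·π·9.8³/(8·43.0·1.3436) = 2.6079e+06/462.2 = 5642.4 N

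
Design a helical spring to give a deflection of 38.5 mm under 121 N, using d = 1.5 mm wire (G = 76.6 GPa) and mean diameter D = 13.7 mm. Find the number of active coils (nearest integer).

Required rate k = F/δ = 121/38.5 = 3.1429 N/mm
N_a = Gd⁴/(8D³k) = (76.6×10³ × 1.5⁴)/(8 × 13.7³ × 3.1429)
    = 387788 / 64651.2 = 5.998 → 6 coils

6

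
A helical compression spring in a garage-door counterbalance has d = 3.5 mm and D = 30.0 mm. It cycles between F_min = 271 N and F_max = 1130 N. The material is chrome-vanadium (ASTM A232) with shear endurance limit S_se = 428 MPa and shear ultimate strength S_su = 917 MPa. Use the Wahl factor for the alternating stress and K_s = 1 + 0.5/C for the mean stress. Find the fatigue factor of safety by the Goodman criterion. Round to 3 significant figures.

0.283

C = D/d = 30.0/3.5 = 8.5714; K_W = (4C−1)/(4C−4)+0.615/C = 1.1708; K_s = 1+0.5/C = 1.0583
F_a = (F_max−F_min)/2 = 429.5 N; F_m = (F_max+F_min)/2 = 700.5 N
τ_a = K_W·8F_aD/(πd³) = 1.1708 × 765.28 = 895.99 MPa
τ_m = K_s·8F_mD/(πd³) = 1.0583 × 1248.1 = 1321 MPa
Goodman: 1/n_f = τ_a/S_se + τ_m/S_su = 895.99/428 + 1321/917 = 2.09345 + 1.44052 = 3.534
n_f = 1/3.534 = 0.283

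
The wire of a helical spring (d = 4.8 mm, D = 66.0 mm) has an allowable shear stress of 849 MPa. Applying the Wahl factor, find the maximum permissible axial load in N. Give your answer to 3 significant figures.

C = D/d = 66.0/4.8 = 13.7500
K_W = (4C−1)/(4C−4) + 0.615/C = 54.000/51.000 + 0.0447 = 1.1036
τ_max = K·8FD/(πd³) → F_max = τ_allow·πd³/(8DK)
F_max = 849·π·4.8³/(8·66.0·1.1036) = 2.9497e+05/582.67 = 506.24 N

506 N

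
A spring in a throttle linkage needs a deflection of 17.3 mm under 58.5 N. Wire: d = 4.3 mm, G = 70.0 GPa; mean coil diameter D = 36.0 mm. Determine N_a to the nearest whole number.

19

Required rate k = F/δ = 58.5/17.3 = 3.3815 N/mm
N_a = Gd⁴/(8D³k) = (70.0×10³ × 4.3⁴)/(8 × 36.0³ × 3.3815)
    = 2.39316e+07 / 1.26214e+06 = 18.96 → 19 coils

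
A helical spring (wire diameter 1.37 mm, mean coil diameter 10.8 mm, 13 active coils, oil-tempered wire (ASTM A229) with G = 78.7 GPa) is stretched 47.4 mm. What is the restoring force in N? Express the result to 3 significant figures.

k = Gd⁴/(8D³N_a) = (78.7×10³)(1.37⁴)/(8·10.8³·13) = 2.1162 N/mm
F = k·δ = 2.1162 × 47.4 = 100.31 N

100 N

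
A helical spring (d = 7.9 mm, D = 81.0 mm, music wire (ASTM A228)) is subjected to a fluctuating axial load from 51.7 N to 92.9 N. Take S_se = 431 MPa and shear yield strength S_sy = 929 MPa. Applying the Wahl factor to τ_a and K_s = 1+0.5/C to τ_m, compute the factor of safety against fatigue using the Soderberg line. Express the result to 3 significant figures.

17.6

C = D/d = 81.0/7.9 = 10.2532; K_W = (4C−1)/(4C−4)+0.615/C = 1.1410; K_s = 1+0.5/C = 1.0488
F_a = (F_max−F_min)/2 = 20.6 N; F_m = (F_max+F_min)/2 = 72.3 N
τ_a = K_W·8F_aD/(πd³) = 1.1410 × 8.6181 = 9.8335 MPa
τ_m = K_s·8F_mD/(πd³) = 1.0488 × 30.247 = 31.722 MPa
Soderberg: 1/n_f = τ_a/S_se + τ_m/S_sy = 9.8335/431 + 31.722/929 = 0.02282 + 0.03415 = 0.056962
n_f = 1/0.056962 = 17.56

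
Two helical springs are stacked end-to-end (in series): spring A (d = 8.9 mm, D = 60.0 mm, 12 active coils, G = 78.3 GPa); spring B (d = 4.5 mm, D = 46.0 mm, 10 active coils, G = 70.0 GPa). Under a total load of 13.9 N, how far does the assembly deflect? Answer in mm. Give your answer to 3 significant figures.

k_A = Gd⁴/(8D³N_a) = (78.3×10³)(8.9⁴)/(8·60.0³·12) = 23.692 N/mm
k_B = Gd⁴/(8D³N_a) = (70.0×10³)(4.5⁴)/(8·46.0³·10) = 3.6862 N/mm
Series: 1/k_eq = 1/23.692 + 1/3.6862 = 0.31349; k_eq = 3.1899 N/mm
δ = F/k_eq = 13.9/3.1899 = 4.3575 mm

4.36 mm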